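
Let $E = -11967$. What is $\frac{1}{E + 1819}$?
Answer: $- \frac{1}{10148} \approx -9.8542 \cdot 10^{-5}$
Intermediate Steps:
$\frac{1}{E + 1819} = \frac{1}{-11967 + 1819} = \frac{1}{-10148} = - \frac{1}{10148}$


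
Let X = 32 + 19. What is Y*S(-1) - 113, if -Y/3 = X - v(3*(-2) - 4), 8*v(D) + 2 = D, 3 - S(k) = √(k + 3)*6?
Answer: -1171/2 + 945*√2 ≈ 750.93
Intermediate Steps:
X = 51
S(k) = 3 - 6*√(3 + k) (S(k) = 3 - √(k + 3)*6 = 3 - √(3 + k)*6 = 3 - 6*√(3 + k))
v(D) = -¼ + D/8
Y = -315/2 (Y = -3*(51 - (-¼ + (3*(-2) - 4)/8)) = -3*(51 - (-¼ + (-6 - 4)/8)) = -3*(51 - (-¼ + (⅛)*(-10))) = -3*(51 - (-¼ - 5/4)) = -3*(51 - 1*(-3/2)) = -3*(51 + 3/2) = -3*105/2 = -315/2 ≈ -157.50)
Y*S(-1) - 113 = -315*(3 - 6*√(3 - 1))/2 - 113 = -315*(3 - 6*√2)/2 - 113 = (-945/2 + 945*√2) - 113 = -1171/2 + 945*√2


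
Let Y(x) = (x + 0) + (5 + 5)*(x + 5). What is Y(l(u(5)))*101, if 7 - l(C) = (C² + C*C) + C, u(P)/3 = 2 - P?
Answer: -157156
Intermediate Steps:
u(P) = 6 - 3*P (u(P) = 3*(2 - P) = 6 - 3*P)
l(C) = 7 - C - 2*C² (l(C) = 7 - ((C² + C*C) + C) = 7 - ((C² + C²) + C) = 7 - (2*C² + C) = 7 - (C + 2*C²) = 7 + (-C - 2*C²) = 7 - C - 2*C²)
Y(x) = 50 + 11*x (Y(x) = x + 10*(5 + x) = x + (50 + 10*x) = 50 + 11*x)
Y(l(u(5)))*101 = (50 + 11*(7 - (6 - 3*5) - 2*(6 - 3*5)²))*101 = (50 + 11*(7 - (6 - 15) - 2*(6 - 15)²))*101 = (50 + 11*(7 - 1*(-9) - 2*(-9)²))*101 = (50 + 11*(7 + 9 - 2*81))*101 = (50 + 11*(7 + 9 - 162))*101 = (50 + 11*(-146))*101 = (50 - 1606)*101 = -1556*101 = -157156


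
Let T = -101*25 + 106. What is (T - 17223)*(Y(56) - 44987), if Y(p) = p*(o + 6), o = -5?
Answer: 882534702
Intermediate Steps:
T = -2419 (T = -2525 + 106 = -2419)
Y(p) = p (Y(p) = p*(-5 + 6) = p*1 = p)
(T - 17223)*(Y(56) - 44987) = (-2419 - 17223)*(56 - 44987) = -19642*(-44931) = 882534702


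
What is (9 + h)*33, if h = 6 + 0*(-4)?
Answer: 495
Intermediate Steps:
h = 6 (h = 6 + 0 = 6)
(9 + h)*33 = (9 + 6)*33 = 15*33 = 495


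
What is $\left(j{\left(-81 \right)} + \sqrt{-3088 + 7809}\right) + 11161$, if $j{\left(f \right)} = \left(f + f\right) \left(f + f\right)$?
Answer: $37405 + \sqrt{4721} \approx 37474.0$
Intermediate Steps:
$j{\left(f \right)} = 4 f^{2}$ ($j{\left(f \right)} = 2 f 2 f = 4 f^{2}$)
$\left(j{\left(-81 \right)} + \sqrt{-3088 + 7809}\right) + 11161 = \left(4 \left(-81\right)^{2} + \sqrt{-3088 + 7809}\right) + 11161 = \left(4 \cdot 6561 + \sqrt{4721}\right) + 11161 = \left(26244 + \sqrt{4721}\right) + 11161 = 37405 + \sqrt{4721}$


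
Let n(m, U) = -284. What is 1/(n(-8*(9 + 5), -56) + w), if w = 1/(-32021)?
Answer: -32021/9093965 ≈ -0.0035211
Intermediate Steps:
w = -1/32021 ≈ -3.1230e-5
1/(n(-8*(9 + 5), -56) + w) = 1/(-284 - 1/32021) = 1/(-9093965/32021) = -32021/9093965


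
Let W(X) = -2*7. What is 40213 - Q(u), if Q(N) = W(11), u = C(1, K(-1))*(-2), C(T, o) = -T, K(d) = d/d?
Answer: 40227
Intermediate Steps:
K(d) = 1
u = 2 (u = -1*1*(-2) = -1*(-2) = 2)
W(X) = -14
Q(N) = -14
40213 - Q(u) = 40213 - 1*(-14) = 40213 + 14 = 40227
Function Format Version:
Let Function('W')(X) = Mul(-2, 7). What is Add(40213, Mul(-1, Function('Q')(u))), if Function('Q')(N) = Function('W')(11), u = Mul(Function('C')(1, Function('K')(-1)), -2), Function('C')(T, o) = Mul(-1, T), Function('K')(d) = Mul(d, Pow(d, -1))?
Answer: 40227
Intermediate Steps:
Function('K')(d) = 1
u = 2 (u = Mul(Mul(-1, 1), -2) = Mul(-1, -2) = 2)
Function('W')(X) = -14
Function('Q')(N) = -14
Add(40213, Mul(-1, Function('Q')(u))) = Add(40213, Mul(-1, -14)) = Add(40213, 14) = 40227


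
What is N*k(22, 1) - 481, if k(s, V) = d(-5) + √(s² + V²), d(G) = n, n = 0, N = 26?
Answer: -481 + 26*√485 ≈ 91.591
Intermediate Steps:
d(G) = 0
k(s, V) = √(V² + s²) (k(s, V) = 0 + √(s² + V²) = 0 + √(V² + s²) = √(V² + s²))
N*k(22, 1) - 481 = 26*√(1² + 22²) - 481 = 26*√(1 + 484) - 481 = 26*√485 - 481 = -481 + 26*√485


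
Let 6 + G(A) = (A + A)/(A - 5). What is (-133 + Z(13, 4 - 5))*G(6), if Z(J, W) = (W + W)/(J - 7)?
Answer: -800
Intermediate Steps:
Z(J, W) = 2*W/(-7 + J) (Z(J, W) = (2*W)/(-7 + J) = 2*W/(-7 + J))
G(A) = -6 + 2*A/(-5 + A) (G(A) = -6 + (A + A)/(A - 5) = -6 + (2*A)/(-5 + A) = -6 + 2*A/(-5 + A))
(-133 + Z(13, 4 - 5))*G(6) = (-133 + 2*(4 - 5)/(-7 + 13))*(2*(15 - 2*6)/(-5 + 6)) = (-133 + 2*(-1)/6)*(2*(15 - 12)/1) = (-133 + 2*(-1)*(1/6))*(2*1*3) = (-133 - 1/3)*6 = -400/3*6 = -800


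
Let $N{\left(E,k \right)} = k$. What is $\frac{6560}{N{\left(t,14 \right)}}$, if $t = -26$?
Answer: $\frac{3280}{7} \approx 468.57$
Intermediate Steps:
$\frac{6560}{N{\left(t,14 \right)}} = \frac{6560}{14} = 6560 \cdot \frac{1}{14} = \frac{3280}{7}$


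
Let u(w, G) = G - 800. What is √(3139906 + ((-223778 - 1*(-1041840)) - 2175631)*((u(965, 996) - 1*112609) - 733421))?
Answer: 2*√287070289363 ≈ 1.0716e+6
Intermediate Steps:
u(w, G) = -800 + G
√(3139906 + ((-223778 - 1*(-1041840)) - 2175631)*((u(965, 996) - 1*112609) - 733421)) = √(3139906 + ((-223778 - 1*(-1041840)) - 2175631)*(((-800 + 996) - 1*112609) - 733421)) = √(3139906 + ((-223778 + 1041840) - 2175631)*((196 - 112609) - 733421)) = √(3139906 + (818062 - 2175631)*(-112413 - 733421)) = √(3139906 - 1357569*(-845834)) = √(3139906 + 1148278017546) = √1148281157452 = 2*√287070289363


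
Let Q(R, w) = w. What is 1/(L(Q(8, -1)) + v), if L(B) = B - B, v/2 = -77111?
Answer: -1/154222 ≈ -6.4842e-6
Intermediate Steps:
v = -154222 (v = 2*(-77111) = -154222)
L(B) = 0
1/(L(Q(8, -1)) + v) = 1/(0 - 154222) = 1/(-154222) = -1/154222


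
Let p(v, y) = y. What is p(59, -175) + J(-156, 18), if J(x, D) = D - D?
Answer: -175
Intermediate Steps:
J(x, D) = 0
p(59, -175) + J(-156, 18) = -175 + 0 = -175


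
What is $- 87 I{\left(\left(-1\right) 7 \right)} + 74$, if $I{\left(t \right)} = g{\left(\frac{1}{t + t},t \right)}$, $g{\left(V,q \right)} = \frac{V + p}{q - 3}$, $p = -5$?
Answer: $\frac{4183}{140} \approx 29.879$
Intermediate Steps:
$g{\left(V,q \right)} = \frac{-5 + V}{-3 + q}$ ($g{\left(V,q \right)} = \frac{V - 5}{q - 3} = \frac{-5 + V}{-3 + q}$)
$I{\left(t \right)} = \frac{-5 + \frac{1}{2 t}}{-3 + t}$ ($I{\left(t \right)} = \frac{-5 + \frac{1}{t + t}}{-3 + t} = \frac{-5 + \frac{1}{2 t}}{-3 + t}$)
$- 87 I{\left(\left(-1\right) 7 \right)} + 74 = - 87 \frac{1 - 10 \left(\left(-1\right) 7\right)}{2 \left(\left(-1\right) 7\right) \left(-3 - 7\right)} + 74 = - 87 \frac{1 - -70}{2 \left(-7\right) \left(-3 - 7\right)} + 74 = - 87 \cdot \frac{1}{2} \left(- \frac{1}{7}\right) \frac{1}{-10} \left(1 + 70\right) + 74 = - 87 \cdot \frac{1}{2} \left(- \frac{1}{7}\right) \left(- \frac{1}{10}\right) 71 + 74 = \left(-87\right) \frac{71}{140} + 74 = - \frac{6177}{140} + 74 = \frac{4183}{140}$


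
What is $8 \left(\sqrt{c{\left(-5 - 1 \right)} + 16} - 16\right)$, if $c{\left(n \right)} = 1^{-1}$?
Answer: $-128 + 8 \sqrt{17} \approx -95.015$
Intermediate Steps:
$c{\left(n \right)} = 1$
$8 \left(\sqrt{c{\left(-5 - 1 \right)} + 16} - 16\right) = 8 \left(\sqrt{1 + 16} - 16\right) = 8 \left(\sqrt{17} - 16\right) = 8 \left(-16 + \sqrt{17}\right) = -128 + 8 \sqrt{17}$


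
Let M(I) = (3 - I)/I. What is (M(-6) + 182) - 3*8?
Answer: 313/2 ≈ 156.50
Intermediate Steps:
M(I) = (3 - I)/I
(M(-6) + 182) - 3*8 = ((3 - 1*(-6))/(-6) + 182) - 3*8 = (-(3 + 6)/6 + 182) - 24 = (-⅙*9 + 182) - 24 = (-3/2 + 182) - 24 = 361/2 - 24 = 313/2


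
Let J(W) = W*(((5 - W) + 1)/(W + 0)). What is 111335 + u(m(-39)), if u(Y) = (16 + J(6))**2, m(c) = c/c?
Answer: 111591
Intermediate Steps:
J(W) = 6 - W (J(W) = W*((6 - W)/W) = 6 - W)
m(c) = 1
u(Y) = 256 (u(Y) = (16 + (6 - 1*6))**2 = (16 + (6 - 6))**2 = (16 + 0)**2 = 16**2 = 256)
111335 + u(m(-39)) = 111335 + 256 = 111591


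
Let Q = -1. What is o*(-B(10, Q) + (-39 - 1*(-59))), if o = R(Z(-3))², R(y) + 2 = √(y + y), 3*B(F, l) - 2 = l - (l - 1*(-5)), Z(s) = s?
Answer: 21*(2 - I*√6)² ≈ -42.0 - 205.76*I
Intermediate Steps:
B(F, l) = -1 (B(F, l) = ⅔ + (l - (l - 1*(-5)))/3 = ⅔ + (l - (l + 5))/3 = ⅔ + (l - (5 + l))/3 = ⅔ + (l + (-5 - l))/3 = ⅔ + (⅓)*(-5) = ⅔ - 5/3 = -1)
R(y) = -2 + √2*√y (R(y) = -2 + √(y + y) = -2 + √(2*y) = -2 + √2*√y)
o = (-2 + I*√6)² (o = (-2 + √2*√(-3))² = (-2 + √2*(I*√3))² = (-2 + I*√6)² ≈ -2.0 - 9.798*I)
o*(-B(10, Q) + (-39 - 1*(-59))) = (2 - I*√6)²*(-1*(-1) + (-39 - 1*(-59))) = (2 - I*√6)²*(1 + (-39 + 59)) = (2 - I*√6)²*(1 + 20) = (2 - I*√6)²*21 = 21*(2 - I*√6)²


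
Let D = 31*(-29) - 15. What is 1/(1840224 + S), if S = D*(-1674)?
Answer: 1/3370260 ≈ 2.9671e-7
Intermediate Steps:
D = -914 (D = -899 - 15 = -914)
S = 1530036 (S = -914*(-1674) = 1530036)
1/(1840224 + S) = 1/(1840224 + 1530036) = 1/3370260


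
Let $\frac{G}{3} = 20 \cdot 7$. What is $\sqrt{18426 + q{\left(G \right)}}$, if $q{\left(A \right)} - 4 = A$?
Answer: $5 \sqrt{754} \approx 137.3$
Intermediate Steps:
$G = 420$ ($G = 3 \cdot 20 \cdot 7 = 3 \cdot 140 = 420$)
$q{\left(A \right)} = 4 + A$
$\sqrt{18426 + q{\left(G \right)}} = \sqrt{18426 + \left(4 + 420\right)} = \sqrt{18426 + 424} = \sqrt{18850} = 5 \sqrt{754}$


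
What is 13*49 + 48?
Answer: 685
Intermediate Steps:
13*49 + 48 = 637 + 48 = 685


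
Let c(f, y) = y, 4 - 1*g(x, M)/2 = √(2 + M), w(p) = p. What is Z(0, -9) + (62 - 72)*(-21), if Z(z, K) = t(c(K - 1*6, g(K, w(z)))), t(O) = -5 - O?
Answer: 197 + 2*√2 ≈ 199.83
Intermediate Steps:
g(x, M) = 8 - 2*√(2 + M)
Z(z, K) = -13 + 2*√(2 + z) (Z(z, K) = -5 - (8 - 2*√(2 + z)) = -5 + (-8 + 2*√(2 + z)) = -13 + 2*√(2 + z))
Z(0, -9) + (62 - 72)*(-21) = (-13 + 2*√(2 + 0)) + (62 - 72)*(-21) = (-13 + 2*√2) - 10*(-21) = (-13 + 2*√2) + 210 = 197 + 2*√2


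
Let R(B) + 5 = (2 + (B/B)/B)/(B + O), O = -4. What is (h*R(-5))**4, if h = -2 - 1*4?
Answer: 592240896/625 ≈ 9.4759e+5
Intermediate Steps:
h = -6 (h = -2 - 4 = -6)
R(B) = -5 + (2 + 1/B)/(-4 + B) (R(B) = -5 + (2 + (B/B)/B)/(B - 4) = -5 + (2 + 1/B)/(-4 + B))
(h*R(-5))**4 = (-6*(1 - 5*(-5)**2 + 22*(-5))/((-5)*(-4 - 5)))**4 = (-(-6)*(1 - 5*25 - 110)/(5*(-9)))**4 = (-(-6)*(-1)*(1 - 125 - 110)/(5*9))**4 = (-(-6)*(-1)*(-234)/(5*9))**4 = (-6*(-26/5))**4 = (156/5)**4 = 592240896/625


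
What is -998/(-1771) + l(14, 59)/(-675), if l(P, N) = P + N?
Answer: 544367/1195425 ≈ 0.45538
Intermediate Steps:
l(P, N) = N + P
-998/(-1771) + l(14, 59)/(-675) = -998/(-1771) + (59 + 14)/(-675) = -998*(-1/1771) + 73*(-1/675) = 998/1771 - 73/675 = 544367/1195425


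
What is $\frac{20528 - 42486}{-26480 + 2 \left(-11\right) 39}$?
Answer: $\frac{10979}{13669} \approx 0.8032$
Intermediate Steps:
$\frac{20528 - 42486}{-26480 + 2 \left(-11\right) 39} = - \frac{21958}{-26480 - 858} = - \frac{21958}{-27338} = \left(-21958\right) \left(- \frac{1}{27338}\right) = \frac{10979}{13669}$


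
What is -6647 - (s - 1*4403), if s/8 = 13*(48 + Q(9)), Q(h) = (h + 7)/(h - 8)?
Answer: -8900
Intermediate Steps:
Q(h) = (7 + h)/(-8 + h)
s = 6656 (s = 8*(13*(48 + (7 + 9)/(-8 + 9))) = 8*(13*(48 + 16/1)) = 8*(13*(48 + 1*16)) = 8*(13*(48 + 16)) = 8*(13*64) = 8*832 = 6656)
-6647 - (s - 1*4403) = -6647 - (6656 - 1*4403) = -6647 - (6656 - 4403) = -6647 - 1*2253 = -6647 - 2253 = -8900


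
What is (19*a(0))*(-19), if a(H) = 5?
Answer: -1805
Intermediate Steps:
(19*a(0))*(-19) = (19*5)*(-19) = 95*(-19) = -1805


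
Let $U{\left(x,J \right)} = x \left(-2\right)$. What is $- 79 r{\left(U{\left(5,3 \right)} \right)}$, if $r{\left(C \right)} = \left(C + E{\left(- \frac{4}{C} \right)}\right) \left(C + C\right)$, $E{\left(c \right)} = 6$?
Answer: $-6320$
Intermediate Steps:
$U{\left(x,J \right)} = - 2 x$
$r{\left(C \right)} = 2 C \left(6 + C\right)$ ($r{\left(C \right)} = \left(C + 6\right) \left(C + C\right) = \left(6 + C\right) 2 C = 2 C \left(6 + C\right)$)
$- 79 r{\left(U{\left(5,3 \right)} \right)} = - 79 \cdot 2 \left(\left(-2\right) 5\right) \left(6 - 10\right) = - 79 \cdot 2 \left(-10\right) \left(6 - 10\right) = - 79 \cdot 2 \left(-10\right) \left(-4\right) = \left(-79\right) 80 = -6320$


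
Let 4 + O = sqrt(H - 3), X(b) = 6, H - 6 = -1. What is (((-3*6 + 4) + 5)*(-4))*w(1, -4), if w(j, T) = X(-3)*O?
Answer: -864 + 216*sqrt(2) ≈ -558.53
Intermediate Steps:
H = 5 (H = 6 - 1 = 5)
O = -4 + sqrt(2) (O = -4 + sqrt(5 - 3) = -4 + sqrt(2) ≈ -2.5858)
w(j, T) = -24 + 6*sqrt(2) (w(j, T) = 6*(-4 + sqrt(2)) = -24 + 6*sqrt(2))
(((-3*6 + 4) + 5)*(-4))*w(1, -4) = (((-3*6 + 4) + 5)*(-4))*(-24 + 6*sqrt(2)) = (((-18 + 4) + 5)*(-4))*(-24 + 6*sqrt(2)) = ((-14 + 5)*(-4))*(-24 + 6*sqrt(2)) = (-9*(-4))*(-24 + 6*sqrt(2)) = 36*(-24 + 6*sqrt(2)) = -864 + 216*sqrt(2)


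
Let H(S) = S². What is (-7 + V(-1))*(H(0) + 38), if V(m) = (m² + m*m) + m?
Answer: -228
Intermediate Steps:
V(m) = m + 2*m² (V(m) = (m² + m²) + m = 2*m² + m = m + 2*m²)
(-7 + V(-1))*(H(0) + 38) = (-7 - (1 + 2*(-1)))*(0² + 38) = (-7 - (1 - 2))*(0 + 38) = (-7 - 1*(-1))*38 = (-7 + 1)*38 = -6*38 = -228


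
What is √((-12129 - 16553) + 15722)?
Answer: 36*I*√10 ≈ 113.84*I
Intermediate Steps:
√((-12129 - 16553) + 15722) = √(-28682 + 15722) = √(-12960) = 36*I*√10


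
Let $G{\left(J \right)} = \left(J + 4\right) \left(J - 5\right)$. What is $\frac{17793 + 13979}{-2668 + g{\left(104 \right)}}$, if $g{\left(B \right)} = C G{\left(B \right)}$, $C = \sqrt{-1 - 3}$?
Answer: $- \frac{5297981}{29024605} - \frac{42463278 i}{29024605} \approx -0.18253 - 1.463 i$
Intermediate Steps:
$C = 2 i$ ($C = \sqrt{-4} = 2 i \approx 2.0 i$)
$G{\left(J \right)} = \left(-5 + J\right) \left(4 + J\right)$ ($G{\left(J \right)} = \left(4 + J\right) \left(-5 + J\right) = \left(-5 + J\right) \left(4 + J\right)$)
$g{\left(B \right)} = 2 i \left(-20 + B^{2} - B\right)$
$\frac{17793 + 13979}{-2668 + g{\left(104 \right)}} = \frac{17793 + 13979}{-2668 + 2 i \left(-20 + 104^{2} - 104\right)} = \frac{31772}{-2668 + 2 i \left(-20 + 10816 - 104\right)} = \frac{31772}{-2668 + 2 i 10692} = \frac{31772}{-2668 + 21384 i} = 31772 \frac{-2668 - 21384 i}{464393680} = \frac{7943 \left(-2668 - 21384 i\right)}{116098420}$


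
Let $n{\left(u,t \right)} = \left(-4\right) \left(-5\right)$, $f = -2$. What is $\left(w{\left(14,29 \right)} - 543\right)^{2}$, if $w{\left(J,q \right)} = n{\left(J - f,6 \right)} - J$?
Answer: $288369$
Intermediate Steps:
$n{\left(u,t \right)} = 20$
$w{\left(J,q \right)} = 20 - J$
$\left(w{\left(14,29 \right)} - 543\right)^{2} = \left(\left(20 - 14\right) - 543\right)^{2} = \left(6 - 543\right)^{2} = \left(-537\right)^{2} = 288369$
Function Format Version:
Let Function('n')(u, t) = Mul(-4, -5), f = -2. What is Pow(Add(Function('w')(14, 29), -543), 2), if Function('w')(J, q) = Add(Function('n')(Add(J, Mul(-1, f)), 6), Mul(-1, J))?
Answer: 288369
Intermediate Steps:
Function('n')(u, t) = 20
Function('w')(J, q) = Add(20, Mul(-1, J))
Pow(Add(Function('w')(14, 29), -543), 2) = Pow(Add(Add(20, Mul(-1, 14)), -543), 2) = Pow(Add(Add(20, -14), -543), 2) = Pow(Add(6, -543), 2) = Pow(-537, 2) = 288369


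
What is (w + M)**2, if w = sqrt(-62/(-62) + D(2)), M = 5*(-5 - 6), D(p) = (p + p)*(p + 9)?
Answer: 3070 - 330*sqrt(5) ≈ 2332.1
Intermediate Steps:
D(p) = 2*p*(9 + p) (D(p) = (2*p)*(9 + p) = 2*p*(9 + p))
M = -55 (M = 5*(-11) = -55)
w = 3*sqrt(5) (w = sqrt(-62/(-62) + 2*2*(9 + 2)) = sqrt(-62*(-1/62) + 2*2*11) = sqrt(1 + 44) = sqrt(45) = 3*sqrt(5) ≈ 6.7082)
(w + M)**2 = (3*sqrt(5) - 55)**2 = (-55 + 3*sqrt(5))**2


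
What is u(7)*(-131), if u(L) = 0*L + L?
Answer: -917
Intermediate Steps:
u(L) = L (u(L) = 0 + L = L)
u(7)*(-131) = 7*(-131) = -917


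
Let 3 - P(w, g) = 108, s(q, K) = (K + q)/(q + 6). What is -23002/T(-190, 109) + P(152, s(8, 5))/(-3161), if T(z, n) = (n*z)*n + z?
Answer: 154877611/3568105190 ≈ 0.043406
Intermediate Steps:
s(q, K) = (K + q)/(6 + q)
T(z, n) = z + z*n² (T(z, n) = z*n² + z = z + z*n²)
P(w, g) = -105 (P(w, g) = 3 - 1*108 = 3 - 108 = -105)
-23002/T(-190, 109) + P(152, s(8, 5))/(-3161) = -23002*(-1/(190*(1 + 109²))) - 105/(-3161) = -23002*(-1/(190*(1 + 11881))) - 105*(-1/3161) = -23002/((-190*11882)) + 105/3161 = -23002/(-2257580) + 105/3161 = -23002*(-1/2257580) + 105/3161 = 11501/1128790 + 105/3161 = 154877611/3568105190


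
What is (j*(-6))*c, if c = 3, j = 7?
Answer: -126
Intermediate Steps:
(j*(-6))*c = (7*(-6))*3 = -42*3 = -126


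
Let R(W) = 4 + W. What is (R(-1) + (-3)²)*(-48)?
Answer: -576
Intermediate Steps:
(R(-1) + (-3)²)*(-48) = ((4 - 1) + (-3)²)*(-48) = (3 + 9)*(-48) = 12*(-48) = -576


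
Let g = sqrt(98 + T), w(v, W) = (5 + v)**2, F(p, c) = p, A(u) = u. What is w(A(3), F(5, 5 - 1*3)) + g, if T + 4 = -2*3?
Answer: 64 + 2*sqrt(22) ≈ 73.381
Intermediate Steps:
T = -10 (T = -4 - 2*3 = -4 - 6 = -10)
g = 2*sqrt(22) (g = sqrt(98 - 10) = sqrt(88) = 2*sqrt(22) ≈ 9.3808)
w(A(3), F(5, 5 - 1*3)) + g = (5 + 3)**2 + 2*sqrt(22) = 8**2 + 2*sqrt(22) = 64 + 2*sqrt(22)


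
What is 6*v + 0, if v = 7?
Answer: 42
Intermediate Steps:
6*v + 0 = 6*7 + 0 = 42 + 0 = 42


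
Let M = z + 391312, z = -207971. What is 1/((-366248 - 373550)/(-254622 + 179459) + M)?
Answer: 75163/13781199381 ≈ 5.4540e-6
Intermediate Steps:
M = 183341 (M = -207971 + 391312 = 183341)
1/((-366248 - 373550)/(-254622 + 179459) + M) = 1/((-366248 - 373550)/(-254622 + 179459) + 183341) = 1/(-739798/(-75163) + 183341) = 1/(-739798*(-1/75163) + 183341) = 1/(739798/75163 + 183341) = 1/(13781199381/75163) = 75163/13781199381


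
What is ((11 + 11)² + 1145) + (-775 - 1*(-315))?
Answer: 1169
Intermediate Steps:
((11 + 11)² + 1145) + (-775 - 1*(-315)) = (22² + 1145) + (-775 + 315) = (484 + 1145) - 460 = 1629 - 460 = 1169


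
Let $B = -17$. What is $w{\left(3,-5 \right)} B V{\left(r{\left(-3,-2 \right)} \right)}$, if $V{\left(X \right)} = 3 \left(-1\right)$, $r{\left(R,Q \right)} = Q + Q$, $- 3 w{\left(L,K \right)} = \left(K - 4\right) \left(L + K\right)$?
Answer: $-306$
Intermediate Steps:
$w{\left(L,K \right)} = - \frac{\left(-4 + K\right) \left(K + L\right)}{3}$ ($w{\left(L,K \right)} = - \frac{\left(K - 4\right) \left(L + K\right)}{3} = - \frac{\left(-4 + K\right) \left(K + L\right)}{3}$)
$r{\left(R,Q \right)} = 2 Q$
$V{\left(X \right)} = -3$
$w{\left(3,-5 \right)} B V{\left(r{\left(-3,-2 \right)} \right)} = \left(- \frac{\left(-5\right)^{2}}{3} + \frac{4}{3} \left(-5\right) + \frac{4}{3} \cdot 3 - \left(- \frac{5}{3}\right) 3\right) \left(-17\right) \left(-3\right) = \left(\left(- \frac{1}{3}\right) 25 - \frac{20}{3} + 4 + 5\right) \left(-17\right) \left(-3\right) = \left(- \frac{25}{3} - \frac{20}{3} + 4 + 5\right) \left(-17\right) \left(-3\right) = \left(-6\right) \left(-17\right) \left(-3\right) = 102 \left(-3\right) = -306$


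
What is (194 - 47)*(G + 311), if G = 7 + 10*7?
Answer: 57036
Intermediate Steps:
G = 77 (G = 7 + 70 = 77)
(194 - 47)*(G + 311) = (194 - 47)*(77 + 311) = 147*388 = 57036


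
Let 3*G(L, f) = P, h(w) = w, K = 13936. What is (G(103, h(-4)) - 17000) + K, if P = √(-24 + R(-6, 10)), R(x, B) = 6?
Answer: -3064 + I*√2 ≈ -3064.0 + 1.4142*I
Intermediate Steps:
P = 3*I*√2 (P = √(-24 + 6) = √(-18) = 3*I*√2 ≈ 4.2426*I)
G(L, f) = I*√2 (G(L, f) = (3*I*√2)/3 = I*√2)
(G(103, h(-4)) - 17000) + K = (I*√2 - 17000) + 13936 = (-17000 + I*√2) + 13936 = -3064 + I*√2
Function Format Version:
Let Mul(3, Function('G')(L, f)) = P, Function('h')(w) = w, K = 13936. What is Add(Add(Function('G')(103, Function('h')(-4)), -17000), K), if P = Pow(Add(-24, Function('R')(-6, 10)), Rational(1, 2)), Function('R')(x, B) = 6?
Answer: Add(-3064, Mul(I, Pow(2, Rational(1, 2)))) ≈ Add(-3064.0, Mul(1.4142, I))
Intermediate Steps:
P = Mul(3, I, Pow(2, Rational(1, 2))) (P = Pow(Add(-24, 6), Rational(1, 2)) = Pow(-18, Rational(1, 2)) = Mul(3, I, Pow(2, Rational(1, 2))) ≈ Mul(4.2426, I))
Function('G')(L, f) = Mul(I, Pow(2, Rational(1, 2))) (Function('G')(L, f) = Mul(Rational(1, 3), Mul(3, I, Pow(2, Rational(1, 2)))) = Mul(I, Pow(2, Rational(1, 2))))
Add(Add(Function('G')(103, Function('h')(-4)), -17000), K) = Add(Add(Mul(I, Pow(2, Rational(1, 2))), -17000), 13936) = Add(Add(-17000, Mul(I, Pow(2, Rational(1, 2)))), 13936) = Add(-3064, Mul(I, Pow(2, Rational(1, 2))))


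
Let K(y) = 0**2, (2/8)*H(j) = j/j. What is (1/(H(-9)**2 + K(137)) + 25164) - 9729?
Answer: 246961/16 ≈ 15435.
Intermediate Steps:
H(j) = 4 (H(j) = 4*(j/j) = 4*1 = 4)
K(y) = 0
(1/(H(-9)**2 + K(137)) + 25164) - 9729 = (1/(4**2 + 0) + 25164) - 9729 = (1/(16 + 0) + 25164) - 9729 = (1/16 + 25164) - 9729 = 402625/16 - 9729 = 246961/16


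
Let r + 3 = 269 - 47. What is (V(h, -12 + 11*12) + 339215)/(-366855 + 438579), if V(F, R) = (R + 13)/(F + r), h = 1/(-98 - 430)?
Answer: 912182323/192872508 ≈ 4.7295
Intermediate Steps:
r = 219 (r = -3 + (269 - 47) = -3 + 222 = 219)
h = -1/528 (h = 1/(-528) = -1/528 ≈ -0.0018939)
V(F, R) = (13 + R)/(219 + F) (V(F, R) = (R + 13)/(F + 219) = (13 + R)/(219 + F))
(V(h, -12 + 11*12) + 339215)/(-366855 + 438579) = ((13 + (-12 + 11*12))/(219 - 1/528) + 339215)/(-366855 + 438579) = ((13 + (-12 + 132))/(115631/528) + 339215)/71724 = (528*(13 + 120)/115631 + 339215)*(1/71724) = ((528/115631)*133 + 339215)*(1/71724) = (70224/115631 + 339215)*(1/71724) = (39223839889/115631)*(1/71724) = 912182323/192872508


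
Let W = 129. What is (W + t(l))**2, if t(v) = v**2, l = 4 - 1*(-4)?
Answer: 37249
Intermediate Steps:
l = 8 (l = 4 + 4 = 8)
(W + t(l))**2 = (129 + 8**2)**2 = (129 + 64)**2 = 193**2 = 37249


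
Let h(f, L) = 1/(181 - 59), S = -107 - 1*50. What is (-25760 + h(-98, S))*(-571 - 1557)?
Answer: 3343853016/61 ≈ 5.4817e+7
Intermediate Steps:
S = -157 (S = -107 - 50 = -157)
h(f, L) = 1/122
(-25760 + h(-98, S))*(-571 - 1557) = (-25760 + 1/122)*(-571 - 1557) = -3142719/122*(-2128) = 3343853016/61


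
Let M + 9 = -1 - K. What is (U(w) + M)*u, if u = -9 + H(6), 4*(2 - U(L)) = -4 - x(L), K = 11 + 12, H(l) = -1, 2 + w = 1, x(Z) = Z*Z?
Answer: 595/2 ≈ 297.50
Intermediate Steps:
x(Z) = Z²
w = -1 (w = -2 + 1 = -1)
K = 23
U(L) = 3 + L²/4 (U(L) = 2 - (-4 - L²)/4 = 2 + (1 + L²/4) = 3 + L²/4)
M = -33 (M = -9 + (-1 - 1*23) = -9 + (-1 - 23) = -9 - 24 = -33)
u = -10 (u = -9 - 1 = -10)
(U(w) + M)*u = ((3 + (¼)*(-1)²) - 33)*(-10) = ((3 + (¼)*1) - 33)*(-10) = ((3 + ¼) - 33)*(-10) = (13/4 - 33)*(-10) = -119/4*(-10) = 595/2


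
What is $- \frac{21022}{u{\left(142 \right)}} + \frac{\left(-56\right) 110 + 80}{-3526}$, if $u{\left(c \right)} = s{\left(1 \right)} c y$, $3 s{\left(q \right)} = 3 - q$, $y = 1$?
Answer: $- \frac{55160999}{250346} \approx -220.34$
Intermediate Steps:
$s{\left(q \right)} = 1 - \frac{q}{3}$ ($s{\left(q \right)} = \frac{3 - q}{3} = 1 - \frac{q}{3}$)
$u{\left(c \right)} = \frac{2 c}{3}$ ($u{\left(c \right)} = \left(1 - \frac{1}{3}\right) c 1 = \frac{2 c}{3} \cdot 1 = \frac{2 c}{3}$)
$- \frac{21022}{u{\left(142 \right)}} + \frac{\left(-56\right) 110 + 80}{-3526} = - \frac{21022}{\frac{2}{3} \cdot 142} + \frac{\left(-56\right) 110 + 80}{-3526} = - \frac{21022}{\frac{284}{3}} + \left(-6160 + 80\right) \left(- \frac{1}{3526}\right) = \left(-21022\right) \frac{3}{284} - - \frac{3040}{1763} = - \frac{31533}{142} + \frac{3040}{1763} = - \frac{55160999}{250346}$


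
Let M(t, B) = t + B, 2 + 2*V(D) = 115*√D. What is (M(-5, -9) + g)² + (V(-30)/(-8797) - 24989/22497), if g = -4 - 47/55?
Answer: 212157182177821/598665979725 - 115*I*√30/17594 ≈ 354.38 - 0.035801*I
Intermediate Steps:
V(D) = -1 + 115*√D/2 (V(D) = -1 + (115*√D)/2 = -1 + 115*√D/2)
M(t, B) = B + t
g = -267/55 (g = -4 - 47/55 = -267/55 ≈ -4.8545)
(M(-5, -9) + g)² + (V(-30)/(-8797) - 24989/22497) = ((-9 - 5) - 267/55)² + ((-1 + 115*√(-30)/2)/(-8797) - 24989/22497) = (-14 - 267/55)² + ((-1 + 115*(I*√30)/2)*(-1/8797) - 24989*1/22497) = (-1037/55)² + ((-1 + 115*I*√30/2)*(-1/8797) - 24989/22497) = 1075369/3025 + ((1/8797 - 115*I*√30/17594) - 24989/22497) = 1075369/3025 + (-219805736/197906109 - 115*I*√30/17594) = 212157182177821/598665979725 - 115*I*√30/17594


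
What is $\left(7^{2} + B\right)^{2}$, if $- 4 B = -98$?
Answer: $\frac{21609}{4} \approx 5402.3$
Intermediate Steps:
$B = \frac{49}{2}$ ($B = \left(- \frac{1}{4}\right) \left(-98\right) = \frac{49}{2} \approx 24.5$)
$\left(7^{2} + B\right)^{2} = \left(7^{2} + \frac{49}{2}\right)^{2} = \left(49 + \frac{49}{2}\right)^{2} = \left(\frac{147}{2}\right)^{2} = \frac{21609}{4}$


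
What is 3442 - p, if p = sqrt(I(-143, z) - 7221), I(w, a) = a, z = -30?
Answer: 3442 - I*sqrt(7251) ≈ 3442.0 - 85.153*I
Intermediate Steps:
p = I*sqrt(7251) (p = sqrt(-30 - 7221) = sqrt(-7251) = I*sqrt(7251) ≈ 85.153*I)
3442 - p = 3442 - I*sqrt(7251)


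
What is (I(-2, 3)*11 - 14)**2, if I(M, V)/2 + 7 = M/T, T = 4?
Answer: 32041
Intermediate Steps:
I(M, V) = -14 + M/2 (I(M, V) = -14 + 2*(M/4) = -14 + M/2)
(I(-2, 3)*11 - 14)**2 = ((-14 + (1/2)*(-2))*11 - 14)**2 = ((-14 - 1)*11 - 14)**2 = (-15*11 - 14)**2 = (-165 - 14)**2 = (-179)**2 = 32041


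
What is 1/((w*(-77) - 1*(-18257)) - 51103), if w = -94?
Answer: -1/25608 ≈ -3.9050e-5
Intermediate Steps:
1/((w*(-77) - 1*(-18257)) - 51103) = 1/((-94*(-77) - 1*(-18257)) - 51103) = 1/((7238 + 18257) - 51103) = 1/(25495 - 51103) = 1/(-25608) = -1/25608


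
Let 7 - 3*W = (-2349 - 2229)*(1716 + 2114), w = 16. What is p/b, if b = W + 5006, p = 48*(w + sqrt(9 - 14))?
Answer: 2304/17548765 + 144*I*sqrt(5)/17548765 ≈ 0.00013129 + 1.8349e-5*I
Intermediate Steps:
W = 17533747/3 (W = 7/3 - (-2349 - 2229)*(1716 + 2114)/3 = 7/3 - (-1526)*3830 = 7/3 - 1/3*(-17533740) = 7/3 + 5844580 = 17533747/3 ≈ 5.8446e+6)
p = 768 + 48*I*sqrt(5) (p = 48*(16 + sqrt(9 - 14)) = 48*(16 + sqrt(-5)) = 48*(16 + I*sqrt(5)) = 768 + 48*I*sqrt(5) ≈ 768.0 + 107.33*I)
b = 17548765/3 (b = 17533747/3 + 5006 = 17548765/3 ≈ 5.8496e+6)
p/b = (768 + 48*I*sqrt(5))/(17548765/3) = (768 + 48*I*sqrt(5))*(3/17548765) = 2304/17548765 + 144*I*sqrt(5)/17548765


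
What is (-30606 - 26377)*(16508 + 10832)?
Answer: -1557915220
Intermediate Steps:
(-30606 - 26377)*(16508 + 10832) = -56983*27340 = -1557915220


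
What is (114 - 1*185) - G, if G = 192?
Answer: -263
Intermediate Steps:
(114 - 1*185) - G = (114 - 1*185) - 1*192 = (114 - 185) - 192 = -71 - 192 = -263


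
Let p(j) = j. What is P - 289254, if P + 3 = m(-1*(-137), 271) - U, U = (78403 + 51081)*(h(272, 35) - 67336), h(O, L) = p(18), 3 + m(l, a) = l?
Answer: 8716314789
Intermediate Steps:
m(l, a) = -3 + l
h(O, L) = 18
U = -8716603912 (U = (78403 + 51081)*(18 - 67336) = 129484*(-67318) = -8716603912)
P = 8716604043 (P = -3 + ((-3 - 1*(-137)) - 1*(-8716603912)) = -3 + ((-3 + 137) + 8716603912) = -3 + (134 + 8716603912) = -3 + 8716604046 = 8716604043)
P - 289254 = 8716604043 - 289254 = 8716314789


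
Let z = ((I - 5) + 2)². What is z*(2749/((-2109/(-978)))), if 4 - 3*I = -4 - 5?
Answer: 14338784/6327 ≈ 2266.3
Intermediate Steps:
I = 13/3 (I = 4/3 - (-4 - 5)/3 = 4/3 - ⅓*(-9) = 4/3 + 3 = 13/3 ≈ 4.3333)
z = 16/9 (z = ((13/3 - 5) + 2)² = (-⅔ + 2)² = (4/3)² = 16/9 ≈ 1.7778)
z*(2749/((-2109/(-978)))) = 16*(2749/((-2109/(-978))))/9 = 16*(2749/((-2109*(-1/978))))/9 = 16*(2749/(703/326))/9 = 16*(2749*(326/703))/9 = (16/9)*(896174/703) = 14338784/6327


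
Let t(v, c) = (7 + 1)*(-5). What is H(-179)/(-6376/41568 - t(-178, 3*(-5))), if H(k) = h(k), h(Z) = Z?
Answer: -930084/207043 ≈ -4.4922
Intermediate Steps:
H(k) = k
t(v, c) = -40 (t(v, c) = 8*(-5) = -40)
H(-179)/(-6376/41568 - t(-178, 3*(-5))) = -179/(-6376/41568 - 1*(-40)) = -179/(-6376*1/41568 + 40) = -179/(-797/5196 + 40) = -179/207043/5196 = -179*5196/207043 = -930084/207043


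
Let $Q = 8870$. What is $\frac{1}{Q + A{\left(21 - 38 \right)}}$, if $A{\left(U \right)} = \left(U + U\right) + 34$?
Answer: $\frac{1}{8870} \approx 0.00011274$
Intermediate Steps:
$A{\left(U \right)} = 34 + 2 U$ ($A{\left(U \right)} = 2 U + 34 = 34 + 2 U$)
$\frac{1}{Q + A{\left(21 - 38 \right)}} = \frac{1}{8870 + \left(34 + 2 \left(21 - 38\right)\right)} = \frac{1}{8870 + \left(34 + 2 \left(-17\right)\right)} = \frac{1}{8870 + \left(34 - 34\right)} = \frac{1}{8870 + 0} = \frac{1}{8870}$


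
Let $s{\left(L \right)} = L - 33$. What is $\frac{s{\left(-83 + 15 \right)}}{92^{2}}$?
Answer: $- \frac{101}{8464} \approx -0.011933$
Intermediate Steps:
$s{\left(L \right)} = -33 + L$
$\frac{s{\left(-83 + 15 \right)}}{92^{2}} = \frac{-33 + \left(-83 + 15\right)}{92^{2}} = \frac{-33 - 68}{8464} = \left(-101\right) \frac{1}{8464} = - \frac{101}{8464}$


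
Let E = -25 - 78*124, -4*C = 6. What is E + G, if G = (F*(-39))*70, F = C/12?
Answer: -37423/4 ≈ -9355.8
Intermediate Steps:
C = -3/2 (C = -1/4*6 = -3/2 ≈ -1.5000)
F = -1/8 (F = -3/2/12 = -3/2*1/12 = -1/8 ≈ -0.12500)
E = -9697 (E = -25 - 9672 = -9697)
G = 1365/4 (G = -1/8*(-39)*70 = (39/8)*70 = 1365/4 ≈ 341.25)
E + G = -9697 + 1365/4 = -37423/4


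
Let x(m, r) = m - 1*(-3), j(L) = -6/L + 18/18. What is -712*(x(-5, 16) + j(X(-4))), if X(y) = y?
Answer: -356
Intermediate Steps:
j(L) = 1 - 6/L (j(L) = -6/L + 18*(1/18) = -6/L + 1 = 1 - 6/L)
x(m, r) = 3 + m (x(m, r) = m + 3 = 3 + m)
-712*(x(-5, 16) + j(X(-4))) = -712*((3 - 5) + (-6 - 4)/(-4)) = -712*(-2 - ¼*(-10)) = -712*(-2 + 5/2) = -712*½ = -356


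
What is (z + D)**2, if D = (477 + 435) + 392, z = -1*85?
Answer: 1485961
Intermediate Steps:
z = -85
D = 1304 (D = 912 + 392 = 1304)
(z + D)**2 = (-85 + 1304)**2 = 1219**2 = 1485961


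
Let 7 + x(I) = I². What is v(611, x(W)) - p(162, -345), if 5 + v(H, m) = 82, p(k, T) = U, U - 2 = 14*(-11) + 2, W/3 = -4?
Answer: 227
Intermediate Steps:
W = -12 (W = 3*(-4) = -12)
U = -150 (U = 2 + (14*(-11) + 2) = 2 + (-154 + 2) = 2 - 152 = -150)
p(k, T) = -150
x(I) = -7 + I²
v(H, m) = 77 (v(H, m) = -5 + 82 = 77)
v(611, x(W)) - p(162, -345) = 77 - 1*(-150) = 77 + 150 = 227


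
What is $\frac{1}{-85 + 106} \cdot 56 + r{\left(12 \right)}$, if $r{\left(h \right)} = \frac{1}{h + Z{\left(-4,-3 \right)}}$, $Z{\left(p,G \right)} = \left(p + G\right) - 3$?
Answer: $\frac{19}{6} \approx 3.1667$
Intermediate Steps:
$Z{\left(p,G \right)} = -3 + G + p$ ($Z{\left(p,G \right)} = \left(G + p\right) - 3 = -3 + G + p$)
$r{\left(h \right)} = \frac{1}{-10 + h}$ ($r{\left(h \right)} = \frac{1}{h - 10} = \frac{1}{-10 + h}$)
$\frac{1}{-85 + 106} \cdot 56 + r{\left(12 \right)} = \frac{1}{-85 + 106} \cdot 56 + \frac{1}{-10 + 12} = \frac{1}{21} \cdot 56 + \frac{1}{2} = \frac{8}{3} + \frac{1}{2} = \frac{19}{6}$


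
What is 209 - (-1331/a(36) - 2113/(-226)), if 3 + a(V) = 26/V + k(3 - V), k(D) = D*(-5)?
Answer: 137573917/661954 ≈ 207.83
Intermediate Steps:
k(D) = -5*D
a(V) = -18 + 5*V + 26/V (a(V) = -3 + (26/V - 5*(3 - V)) = -3 + (26/V + (-15 + 5*V)) = -3 + (-15 + 5*V + 26/V) = -18 + 5*V + 26/V)
209 - (-1331/a(36) - 2113/(-226)) = 209 - (-1331/(-18 + 5*36 + 26/36) - 2113/(-226)) = 209 - (-1331/(-18 + 180 + 26*(1/36)) - 2113*(-1/226)) = 209 - (-1331/(-18 + 180 + 13/18) + 2113/226) = 209 - (-1331/2929/18 + 2113/226) = 209 - (-1331*18/2929 + 2113/226) = 209 - (-23958/2929 + 2113/226) = 209 - 1*774469/661954 = 209 - 774469/661954 = 137573917/661954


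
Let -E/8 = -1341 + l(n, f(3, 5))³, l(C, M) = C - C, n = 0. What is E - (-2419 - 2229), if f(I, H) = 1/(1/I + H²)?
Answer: 15376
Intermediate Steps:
f(I, H) = 1/(H² + 1/I) (f(I, H) = 1/(1/I + H²) = 1/(H² + 1/I))
l(C, M) = 0
E = 10728 (E = -8*(-1341 + 0³) = -8*(-1341 + 0) = -8*(-1341) = 10728)
E - (-2419 - 2229) = 10728 - (-2419 - 2229) = 10728 - 1*(-4648) = 10728 + 4648 = 15376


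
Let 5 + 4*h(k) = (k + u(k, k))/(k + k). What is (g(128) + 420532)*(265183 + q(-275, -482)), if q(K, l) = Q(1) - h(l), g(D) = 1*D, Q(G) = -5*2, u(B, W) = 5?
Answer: 107532414641115/964 ≈ 1.1155e+11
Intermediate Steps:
Q(G) = -10
g(D) = D
h(k) = -5/4 + (5 + k)/(8*k) (h(k) = -5/4 + ((k + 5)/(k + k))/4 = -5/4 + ((5 + k)/((2*k)))/4 = -5/4 + ((5 + k)*(1/(2*k)))/4 = -5/4 + ((5 + k)/(2*k))/4 = -5/4 + (5 + k)/(8*k))
q(K, l) = -10 - (5 - 9*l)/(8*l)
(g(128) + 420532)*(265183 + q(-275, -482)) = (128 + 420532)*(265183 + (1/8)*(-5 - 71*(-482))/(-482)) = 420660*(265183 + (1/8)*(-1/482)*(-5 + 34222)) = 420660*(265183 + (1/8)*(-1/482)*34217) = 420660*(265183 - 34217/3856) = 420660*(1022511431/3856) = 107532414641115/964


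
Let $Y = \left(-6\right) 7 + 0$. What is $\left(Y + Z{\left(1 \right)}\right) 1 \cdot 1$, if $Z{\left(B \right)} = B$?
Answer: $-41$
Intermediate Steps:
$Y = -42$ ($Y = -42 + 0 = -42$)
$\left(Y + Z{\left(1 \right)}\right) 1 \cdot 1 = \left(-42 + 1\right) 1 \cdot 1 = \left(-41\right) 1 = -41$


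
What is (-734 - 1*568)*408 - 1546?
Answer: -532762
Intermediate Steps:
(-734 - 1*568)*408 - 1546 = (-734 - 568)*408 - 1546 = -1302*408 - 1546 = -531216 - 1546 = -532762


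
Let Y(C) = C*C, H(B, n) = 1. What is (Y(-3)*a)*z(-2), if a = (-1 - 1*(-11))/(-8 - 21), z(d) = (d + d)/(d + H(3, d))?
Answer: -360/29 ≈ -12.414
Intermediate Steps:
Y(C) = C²
z(d) = 2*d/(1 + d) (z(d) = (d + d)/(d + 1) = (2*d)/(1 + d) = 2*d/(1 + d))
a = -10/29 (a = (-1 + 11)/(-29) = 10*(-1/29) = -10/29 ≈ -0.34483)
(Y(-3)*a)*z(-2) = ((-3)²*(-10/29))*(2*(-2)/(1 - 2)) = (9*(-10/29))*(2*(-2)/(-1)) = -180*(-2)*(-1)/29 = -90/29*4 = -360/29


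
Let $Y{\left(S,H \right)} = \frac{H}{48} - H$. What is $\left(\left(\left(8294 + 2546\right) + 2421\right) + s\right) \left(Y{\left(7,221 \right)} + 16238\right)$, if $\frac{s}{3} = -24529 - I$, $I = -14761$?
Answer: $- \frac{12337660591}{48} \approx -2.5703 \cdot 10^{8}$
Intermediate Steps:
$s = -29304$ ($s = 3 \left(-24529 - -14761\right) = 3 \left(-24529 + 14761\right) = 3 \left(-9768\right) = -29304$)
$Y{\left(S,H \right)} = - \frac{47 H}{48}$ ($Y{\left(S,H \right)} = H \frac{1}{48} - H = \frac{H}{48} - H = - \frac{47 H}{48}$)
$\left(\left(\left(8294 + 2546\right) + 2421\right) + s\right) \left(Y{\left(7,221 \right)} + 16238\right) = \left(\left(\left(8294 + 2546\right) + 2421\right) - 29304\right) \left(\left(- \frac{47}{48}\right) 221 + 16238\right) = \left(\left(10840 + 2421\right) - 29304\right) \left(- \frac{10387}{48} + 16238\right) = \left(13261 - 29304\right) \frac{769037}{48} = \left(-16043\right) \frac{769037}{48} = - \frac{12337660591}{48}$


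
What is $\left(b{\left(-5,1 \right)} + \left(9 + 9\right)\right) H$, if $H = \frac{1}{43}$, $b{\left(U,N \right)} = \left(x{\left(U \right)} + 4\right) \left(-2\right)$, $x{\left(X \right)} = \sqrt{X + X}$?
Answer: $\frac{10}{43} - \frac{2 i \sqrt{10}}{43} \approx 0.23256 - 0.14708 i$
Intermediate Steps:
$x{\left(X \right)} = \sqrt{2} \sqrt{X}$ ($x{\left(X \right)} = \sqrt{2 X} = \sqrt{2} \sqrt{X}$)
$b{\left(U,N \right)} = -8 - 2 \sqrt{2} \sqrt{U}$ ($b{\left(U,N \right)} = \left(\sqrt{2} \sqrt{U} + 4\right) \left(-2\right) = \left(4 + \sqrt{2} \sqrt{U}\right) \left(-2\right) = -8 - 2 \sqrt{2} \sqrt{U}$)
$H = \frac{1}{43} \approx 0.023256$
$\left(b{\left(-5,1 \right)} + \left(9 + 9\right)\right) H = \left(\left(-8 - 2 \sqrt{2} \sqrt{-5}\right) + \left(9 + 9\right)\right) \frac{1}{43} = \left(\left(-8 - 2 \sqrt{2} i \sqrt{5}\right) + 18\right) \frac{1}{43} = \left(\left(-8 - 2 i \sqrt{10}\right) + 18\right) \frac{1}{43} = \left(10 - 2 i \sqrt{10}\right) \frac{1}{43} = \frac{10}{43} - \frac{2 i \sqrt{10}}{43}$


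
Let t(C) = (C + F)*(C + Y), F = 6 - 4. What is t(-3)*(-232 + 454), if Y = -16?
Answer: 4218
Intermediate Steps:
F = 2
t(C) = (-16 + C)*(2 + C) (t(C) = (C + 2)*(C - 16) = (2 + C)*(-16 + C) = (-16 + C)*(2 + C))
t(-3)*(-232 + 454) = (-32 + (-3)² - 14*(-3))*(-232 + 454) = (-32 + 9 + 42)*222 = 19*222 = 4218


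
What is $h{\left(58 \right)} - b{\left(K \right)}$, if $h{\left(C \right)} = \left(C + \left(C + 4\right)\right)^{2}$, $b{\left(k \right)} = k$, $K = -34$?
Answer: $14434$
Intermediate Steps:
$h{\left(C \right)} = \left(4 + 2 C\right)^{2}$ ($h{\left(C \right)} = \left(C + \left(4 + C\right)\right)^{2} = \left(4 + 2 C\right)^{2}$)
$h{\left(58 \right)} - b{\left(K \right)} = 4 \left(2 + 58\right)^{2} - -34 = 4 \cdot 60^{2} + 34 = 4 \cdot 3600 + 34 = 14400 + 34 = 14434$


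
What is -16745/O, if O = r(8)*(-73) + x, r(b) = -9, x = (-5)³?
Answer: -16745/532 ≈ -31.476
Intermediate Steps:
x = -125
O = 532 (O = -9*(-73) - 125 = 657 - 125 = 532)
-16745/O = -16745/532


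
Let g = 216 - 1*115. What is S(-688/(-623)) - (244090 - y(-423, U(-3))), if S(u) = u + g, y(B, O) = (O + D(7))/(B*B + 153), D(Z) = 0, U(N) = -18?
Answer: -1512292363214/6198227 ≈ -2.4399e+5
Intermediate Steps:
g = 101 (g = 216 - 115 = 101)
y(B, O) = O/(153 + B²) (y(B, O) = (O + 0)/(B*B + 153) = O/(B² + 153) = O/(153 + B²))
S(u) = 101 + u (S(u) = u + 101 = 101 + u)
S(-688/(-623)) - (244090 - y(-423, U(-3))) = (101 - 688/(-623)) - (244090 - (-18)/(153 + (-423)²)) = (101 - 688*(-1/623)) - (244090 - (-18)/(153 + 178929)) = (101 + 688/623) - (244090 - (-18)/179082) = 63611/623 - (244090 - (-18)/179082) = 63611/623 - (244090 - 1*(-1/9949)) = 63611/623 - (244090 + 1/9949) = 63611/623 - 1*2428451411/9949 = 63611/623 - 2428451411/9949 = -1512292363214/6198227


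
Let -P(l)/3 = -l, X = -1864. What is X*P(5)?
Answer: -27960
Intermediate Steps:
P(l) = 3*l (P(l) = -(-3)*l = 3*l)
X*P(5) = -5592*5 = -1864*15 = -27960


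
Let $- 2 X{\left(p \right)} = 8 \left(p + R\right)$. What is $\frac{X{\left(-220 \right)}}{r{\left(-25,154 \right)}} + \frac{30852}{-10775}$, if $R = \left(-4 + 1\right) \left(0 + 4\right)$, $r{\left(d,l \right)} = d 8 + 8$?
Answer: $- \frac{497587}{64650} \approx -7.6966$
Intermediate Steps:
$r{\left(d,l \right)} = 8 + 8 d$ ($r{\left(d,l \right)} = 8 d + 8 = 8 + 8 d$)
$R = -12$ ($R = \left(-3\right) 4 = -12$)
$X{\left(p \right)} = 48 - 4 p$ ($X{\left(p \right)} = - \frac{8 \left(p - 12\right)}{2} = - \frac{8 \left(-12 + p\right)}{2} = - \frac{-96 + 8 p}{2} = 48 - 4 p$)
$\frac{X{\left(-220 \right)}}{r{\left(-25,154 \right)}} + \frac{30852}{-10775} = \frac{48 - -880}{8 + 8 \left(-25\right)} + \frac{30852}{-10775} = \frac{48 + 880}{8 - 200} + 30852 \left(- \frac{1}{10775}\right) = \frac{928}{-192} - \frac{30852}{10775} = 928 \left(- \frac{1}{192}\right) - \frac{30852}{10775} = - \frac{29}{6} - \frac{30852}{10775} = - \frac{497587}{64650}$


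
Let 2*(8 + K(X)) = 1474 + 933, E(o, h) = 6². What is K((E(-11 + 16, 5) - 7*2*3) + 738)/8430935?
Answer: 2391/16861870 ≈ 0.00014180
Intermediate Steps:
E(o, h) = 36
K(X) = 2391/2 (K(X) = -8 + (1474 + 933)/2 = -8 + (½)*2407 = -8 + 2407/2 = 2391/2)
K((E(-11 + 16, 5) - 7*2*3) + 738)/8430935 = (2391/2)/8430935 = (2391/2)*(1/8430935) = 2391/16861870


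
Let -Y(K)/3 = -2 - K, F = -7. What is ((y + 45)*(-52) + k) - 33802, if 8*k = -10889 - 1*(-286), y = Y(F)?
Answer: -293499/8 ≈ -36687.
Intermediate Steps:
Y(K) = 6 + 3*K (Y(K) = -3*(-2 - K) = 6 + 3*K)
y = -15 (y = 6 + 3*(-7) = 6 - 21 = -15)
k = -10603/8 (k = (-10889 - 1*(-286))/8 = (-10889 + 286)/8 = (⅛)*(-10603) = -10603/8 ≈ -1325.4)
((y + 45)*(-52) + k) - 33802 = ((-15 + 45)*(-52) - 10603/8) - 33802 = (30*(-52) - 10603/8) - 33802 = (-1560 - 10603/8) - 33802 = -23083/8 - 33802 = -293499/8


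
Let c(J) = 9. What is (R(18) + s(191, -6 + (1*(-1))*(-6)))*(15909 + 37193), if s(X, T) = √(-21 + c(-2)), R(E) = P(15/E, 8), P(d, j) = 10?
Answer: 531020 + 106204*I*√3 ≈ 5.3102e+5 + 1.8395e+5*I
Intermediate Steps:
R(E) = 10
s(X, T) = 2*I*√3 (s(X, T) = √(-21 + 9) = √(-12) = 2*I*√3)
(R(18) + s(191, -6 + (1*(-1))*(-6)))*(15909 + 37193) = (10 + 2*I*√3)*(15909 + 37193) = (10 + 2*I*√3)*53102 = 531020 + 106204*I*√3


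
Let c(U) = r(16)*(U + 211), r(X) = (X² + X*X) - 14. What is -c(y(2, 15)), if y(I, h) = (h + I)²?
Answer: -249000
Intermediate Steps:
r(X) = -14 + 2*X² (r(X) = (X² + X²) - 14 = 2*X² - 14 = -14 + 2*X²)
y(I, h) = (I + h)²
c(U) = 105078 + 498*U (c(U) = (-14 + 2*16²)*(U + 211) = (-14 + 2*256)*(211 + U) = (-14 + 512)*(211 + U) = 498*(211 + U) = 105078 + 498*U)
-c(y(2, 15)) = -(105078 + 498*(2 + 15)²) = -(105078 + 498*17²) = -(105078 + 498*289) = -(105078 + 143922) = -1*249000 = -249000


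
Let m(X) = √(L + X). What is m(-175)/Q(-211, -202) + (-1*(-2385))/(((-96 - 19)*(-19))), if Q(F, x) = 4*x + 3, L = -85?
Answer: 477/437 - 2*I*√65/805 ≈ 1.0915 - 0.02003*I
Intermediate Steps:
Q(F, x) = 3 + 4*x
m(X) = √(-85 + X)
m(-175)/Q(-211, -202) + (-1*(-2385))/(((-96 - 19)*(-19))) = √(-85 - 175)/(3 + 4*(-202)) + (-1*(-2385))/(((-96 - 19)*(-19))) = √(-260)/(3 - 808) + 2385/((-115*(-19))) = (2*I*√65)/(-805) + 2385/2185 = (2*I*√65)*(-1/805) + 2385*(1/2185) = -2*I*√65/805 + 477/437 = 477/437 - 2*I*√65/805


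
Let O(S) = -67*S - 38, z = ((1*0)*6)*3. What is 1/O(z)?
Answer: -1/38 ≈ -0.026316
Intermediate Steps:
z = 0 (z = (0*6)*3 = 0*3 = 0)
O(S) = -38 - 67*S
1/O(z) = 1/(-38 - 67*0) = 1/(-38 + 0) = 1/(-38) = -1/38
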